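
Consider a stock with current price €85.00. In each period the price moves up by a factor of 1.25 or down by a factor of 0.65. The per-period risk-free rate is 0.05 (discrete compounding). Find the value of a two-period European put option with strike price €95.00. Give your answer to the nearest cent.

€16.41

Risk-neutral probability p = (1 + 0.05 − 0.65)/(1.25 − 0.65) = 0.4000/0.6000 = 0.6667
Terminal stock prices: S_uu = 132.8, S_ud = 69.06, S_dd = 35.91
Terminal payoffs (K − S): max(-37.81, 0) = 0, max(25.94, 0) = 25.94, max(59.09, 0) = 59.09
Node u (S = 106.2): V_u = 1/1.05·[0.6667·0.0000 + 0.3333·25.9375] = 8.2341
Node d (S = 55.25): V_d = 1/1.05·[0.6667·25.9375 + 0.3333·59.0875] = 35.2262
Node 0 (S = 85): V_0 = 1/1.05·[0.6667·8.2341 + 0.3333·35.2262] = 16.4109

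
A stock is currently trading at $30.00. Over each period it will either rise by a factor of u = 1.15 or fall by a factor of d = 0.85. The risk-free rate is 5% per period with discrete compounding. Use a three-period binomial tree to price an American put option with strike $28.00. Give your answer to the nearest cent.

$1.03

Risk-neutral probability p = (1 + 0.05 − 0.85)/(1.15 − 0.85) = 0.2000/0.3000 = 0.6667
Terminal stock prices: S_uuu = 45.63, S_uud = 33.72, S_udd = 24.93, S_ddd = 18.42
Terminal payoffs (K − S): max(-17.63, 0) = 0, max(-5.724, 0) = 0, max(3.074, 0) = 3.074, max(9.576, 0) = 9.576
Node uu (S = 39.67): continuation = 1/1.05·[0.6667·0.0000 + 0.3333·0.0000] = 0.0000; exercise value = 0.0000 ≤ continuation, so V_uu = 0.0000
Node ud (S = 29.32): continuation = 1/1.05·[0.6667·0.0000 + 0.3333·3.0738] = 0.9758; exercise value = 0.0000 ≤ continuation, so V_ud = 0.9758
Node dd (S = 21.67): continuation = 1/1.05·[0.6667·3.0738 + 0.3333·9.5763] = 4.9917; exercise value = 6.3250 > continuation, so V_dd = 6.3250 (exercise)
Node u (S = 34.5): continuation = 1/1.05·[0.6667·0.0000 + 0.3333·0.9758] = 0.3098; exercise value = 0.0000 ≤ continuation, so V_u = 0.3098
Node d (S = 25.5): continuation = 1/1.05·[0.6667·0.9758 + 0.3333·6.3250] = 2.6275; exercise value = 2.5000 ≤ continuation, so V_d = 2.6275
Node 0 (S = 30): continuation = 1/1.05·[0.6667·0.3098 + 0.3333·2.6275] = 1.0308; exercise value = 0.0000 ≤ continuation, so V_0 = 1.0308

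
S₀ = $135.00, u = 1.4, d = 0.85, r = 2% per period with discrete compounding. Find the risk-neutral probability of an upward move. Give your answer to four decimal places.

Risk-neutral probability p = (1 + 0.02 − 0.85)/(1.4 − 0.85) = 0.1700/0.5500 = 0.3091

p = 0.3091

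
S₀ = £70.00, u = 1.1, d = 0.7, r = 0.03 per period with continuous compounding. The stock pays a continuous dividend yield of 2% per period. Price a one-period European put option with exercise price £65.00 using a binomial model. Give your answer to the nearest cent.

Per-period risk-free factor R = e^0.03 = 1.0305; dividend-adjusted growth = e^(0.03−0.02) = 1.0101.
Risk-neutral probability p = (1.0101 − 0.7)/(1.1 − 0.7) = 0.3101/0.4000 = 0.7751
Terminal stock prices: S_u = 77, S_d = 49
Terminal payoffs (K − S): max(-12, 0) = 0, max(16, 0) = 16
Node 0 (S = 70): V_0 = e^(−0.03)·[0.7751·0.0000 + 0.2249·16.0000] = 3.4917

£3.49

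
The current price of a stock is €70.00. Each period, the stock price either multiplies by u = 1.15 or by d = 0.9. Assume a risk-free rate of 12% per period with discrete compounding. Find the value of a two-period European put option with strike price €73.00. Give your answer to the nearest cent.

Risk-neutral probability p = (1 + 0.12 − 0.9)/(1.15 − 0.9) = 0.2200/0.2500 = 0.8800
Terminal stock prices: S_uu = 92.57, S_ud = 72.45, S_dd = 56.7
Terminal payoffs (K − S): max(-19.57, 0) = 0, max(0.55, 0) = 0.55, max(16.3, 0) = 16.3
Node u (S = 80.5): V_u = 1/1.12·[0.8800·0.0000 + 0.1200·0.5500] = 0.0589
Node d (S = 63): V_d = 1/1.12·[0.8800·0.5500 + 0.1200·16.3000] = 2.1786
Node 0 (S = 70): V_0 = 1/1.12·[0.8800·0.0589 + 0.1200·2.1786] = 0.2797

€0.28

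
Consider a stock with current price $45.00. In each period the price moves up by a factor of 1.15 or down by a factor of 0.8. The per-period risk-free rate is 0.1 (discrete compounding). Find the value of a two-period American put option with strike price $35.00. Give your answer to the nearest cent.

$0.10

Risk-neutral probability p = (1 + 0.1 − 0.8)/(1.15 − 0.8) = 0.3000/0.3500 = 0.8571
Terminal stock prices: S_uu = 59.51, S_ud = 41.4, S_dd = 28.8
Terminal payoffs (K − S): max(-24.51, 0) = 0, max(-6.4, 0) = 0, max(6.2, 0) = 6.2
Node u (S = 51.75): continuation = 1/1.1·[0.8571·0.0000 + 0.1429·0.0000] = 0.0000; exercise value = 0.0000 ≤ continuation, so V_u = 0.0000
Node d (S = 36): continuation = 1/1.1·[0.8571·0.0000 + 0.1429·6.2000] = 0.8052; exercise value = 0.0000 ≤ continuation, so V_d = 0.8052
Node 0 (S = 45): continuation = 1/1.1·[0.8571·0.0000 + 0.1429·0.8052] = 0.1046; exercise value = 0.0000 ≤ continuation, so V_0 = 0.1046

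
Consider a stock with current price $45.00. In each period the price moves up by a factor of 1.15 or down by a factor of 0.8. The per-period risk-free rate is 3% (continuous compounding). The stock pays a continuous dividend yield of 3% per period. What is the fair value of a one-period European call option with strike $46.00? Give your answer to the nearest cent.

Per-period risk-free factor R = e^0.03 = 1.0305; dividend-adjusted growth = e^(0.03−0.03) = 1.0000.
Risk-neutral probability p = (1.0000 − 0.8)/(1.15 − 0.8) = 0.2000/0.3500 = 0.5714
Terminal stock prices: S_u = 51.75, S_d = 36
Terminal payoffs (S − K): max(5.75, 0) = 5.75, max(-10, 0) = 0
Node 0 (S = 45): V_0 = e^(−0.03)·[0.5714·5.7500 + 0.4286·0.0000] = 3.1886

$3.19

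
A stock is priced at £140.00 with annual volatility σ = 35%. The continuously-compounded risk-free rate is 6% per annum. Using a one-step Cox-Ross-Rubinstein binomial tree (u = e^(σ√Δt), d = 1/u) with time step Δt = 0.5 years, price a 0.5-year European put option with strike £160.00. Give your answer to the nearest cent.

£24.63

CRR parameters: u = e^(σ√Δt) = e^(0.35·√0.5) = 1.2808, d = 1/u = 0.7808
Per-period rate: rΔt = 0.06·0.5 = 0.03, so R = e^0.03 = 1.0305
Risk-neutral probability p = (e^0.03 − 0.7808)/(1.2808 − 0.7808) = 0.2497/0.5000 = 0.4993
Terminal stock prices: S_u = 179.3, S_d = 109.3
Terminal payoffs (K − S): max(-19.31, 0) = 0, max(50.69, 0) = 50.69
Node 0 (S = 140): V_0 = e^(−0.03)·[0.4993·0.0000 + 0.5007·50.6936] = 24.6299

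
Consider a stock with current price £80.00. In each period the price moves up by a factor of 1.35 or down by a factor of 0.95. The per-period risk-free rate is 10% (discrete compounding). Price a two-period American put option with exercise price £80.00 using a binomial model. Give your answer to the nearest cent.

£2.52

Risk-neutral probability p = (1 + 0.1 − 0.95)/(1.35 − 0.95) = 0.1500/0.4000 = 0.3750
Terminal stock prices: S_uu = 145.8, S_ud = 102.6, S_dd = 72.2
Terminal payoffs (K − S): max(-65.8, 0) = 0, max(-22.6, 0) = 0, max(7.8, 0) = 7.8
Node u (S = 108): continuation = 1/1.1·[0.3750·0.0000 + 0.6250·0.0000] = 0.0000; exercise value = 0.0000 ≤ continuation, so V_u = 0.0000
Node d (S = 76): continuation = 1/1.1·[0.3750·0.0000 + 0.6250·7.8000] = 4.4318; exercise value = 4.0000 ≤ continuation, so V_d = 4.4318
Node 0 (S = 80): continuation = 1/1.1·[0.3750·0.0000 + 0.6250·4.4318] = 2.5181; exercise value = 0.0000 ≤ continuation, so V_0 = 2.5181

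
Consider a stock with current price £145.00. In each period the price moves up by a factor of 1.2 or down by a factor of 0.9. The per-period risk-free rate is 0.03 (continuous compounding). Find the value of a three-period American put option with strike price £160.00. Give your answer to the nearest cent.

£18.60

Risk-neutral probability p = (e^0.03 − 0.9)/(1.2 − 0.9) = 0.1305/0.3000 = 0.4348
Terminal stock prices: S_uuu = 250.6, S_uud = 187.9, S_udd = 140.9, S_ddd = 105.7
Terminal payoffs (K − S): max(-90.56, 0) = 0, max(-27.92, 0) = 0, max(19.06, 0) = 19.06, max(54.29, 0) = 54.29
Node uu (S = 208.8): continuation = e^(−0.03)·[0.4348·0.0000 + 0.5652·0.0000] = 0.0000; exercise value = 0.0000 ≤ continuation, so V_uu = 0.0000
Node ud (S = 156.6): continuation = e^(−0.03)·[0.4348·0.0000 + 0.5652·19.0600] = 10.4534; exercise value = 3.4000 ≤ continuation, so V_ud = 10.4534
Node dd (S = 117.5): continuation = e^(−0.03)·[0.4348·19.0600 + 0.5652·54.2950] = 37.8213; exercise value = 42.5500 > continuation, so V_dd = 42.5500 (exercise)
Node u (S = 174): continuation = e^(−0.03)·[0.4348·0.0000 + 0.5652·10.4534] = 5.7332; exercise value = 0.0000 ≤ continuation, so V_u = 5.7332
Node d (S = 130.5): continuation = e^(−0.03)·[0.4348·10.4534 + 0.5652·42.5500] = 27.7478; exercise value = 29.5000 > continuation, so V_d = 29.5000 (exercise)
Node 0 (S = 145): continuation = e^(−0.03)·[0.4348·5.7332 + 0.5652·29.5000] = 18.5986; exercise value = 15.0000 ≤ continuation, so V_0 = 18.5986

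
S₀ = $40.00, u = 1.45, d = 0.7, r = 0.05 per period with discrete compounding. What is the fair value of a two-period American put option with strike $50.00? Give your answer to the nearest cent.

$13.30

Risk-neutral probability p = (1 + 0.05 − 0.7)/(1.45 − 0.7) = 0.3500/0.7500 = 0.4667
Terminal stock prices: S_uu = 84.1, S_ud = 40.6, S_dd = 19.6
Terminal payoffs (K − S): max(-34.1, 0) = 0, max(9.4, 0) = 9.4, max(30.4, 0) = 30.4
Node u (S = 58): continuation = 1/1.05·[0.4667·0.0000 + 0.5333·9.4000] = 4.7746; exercise value = 0.0000 ≤ continuation, so V_u = 4.7746
Node d (S = 28): continuation = 1/1.05·[0.4667·9.4000 + 0.5333·30.4000] = 19.6190; exercise value = 22.0000 > continuation, so V_d = 22.0000 (exercise)
Node 0 (S = 40): continuation = 1/1.05·[0.4667·4.7746 + 0.5333·22.0000] = 13.2966; exercise value = 10.0000 ≤ continuation, so V_0 = 13.2966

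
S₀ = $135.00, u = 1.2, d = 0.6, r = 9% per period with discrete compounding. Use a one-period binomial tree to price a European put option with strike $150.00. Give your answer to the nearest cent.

Risk-neutral probability p = (1 + 0.09 − 0.6)/(1.2 − 0.6) = 0.4900/0.6000 = 0.8167
Terminal stock prices: S_u = 162, S_d = 81
Terminal payoffs (K − S): max(-12, 0) = 0, max(69, 0) = 69
Node 0 (S = 135): V_0 = 1/1.09·[0.8167·0.0000 + 0.1833·69.0000] = 11.6055

$11.61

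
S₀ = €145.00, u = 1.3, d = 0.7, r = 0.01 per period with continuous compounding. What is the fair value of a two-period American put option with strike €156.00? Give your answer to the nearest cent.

Risk-neutral probability p = (e^0.01 − 0.7)/(1.3 − 0.7) = 0.3101/0.6000 = 0.5168
Terminal stock prices: S_uu = 245.1, S_ud = 131.9, S_dd = 71.05
Terminal payoffs (K − S): max(-89.05, 0) = 0, max(24.05, 0) = 24.05, max(84.95, 0) = 84.95
Node u (S = 188.5): continuation = e^(−0.01)·[0.5168·0.0000 + 0.4832·24.0500] = 11.5065; exercise value = 0.0000 ≤ continuation, so V_u = 11.5065
Node d (S = 101.5): continuation = e^(−0.01)·[0.5168·24.0500 + 0.4832·84.9500] = 52.9478; exercise value = 54.5000 > continuation, so V_d = 54.5000 (exercise)
Node 0 (S = 145): continuation = e^(−0.01)·[0.5168·11.5065 + 0.4832·54.5000] = 31.9619; exercise value = 11.0000 ≤ continuation, so V_0 = 31.9619

€31.96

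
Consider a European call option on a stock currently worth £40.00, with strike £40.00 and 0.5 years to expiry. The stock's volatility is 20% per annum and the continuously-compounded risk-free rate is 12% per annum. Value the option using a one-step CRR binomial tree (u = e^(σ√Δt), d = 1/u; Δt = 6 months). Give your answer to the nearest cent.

£3.91

CRR parameters: u = e^(σ√Δt) = e^(0.2·√0.5) = 1.1519, d = 1/u = 0.8681
Per-period rate: rΔt = 0.12·0.5 = 0.06, so R = e^0.06 = 1.0618
Risk-neutral probability p = (e^0.06 − 0.8681)/(1.1519 − 0.8681) = 0.1937/0.2838 = 0.6826
Terminal stock prices: S_u = 46.08, S_d = 34.72
Terminal payoffs (S − K): max(6.076, 0) = 6.076, max(-5.275, 0) = 0
Node 0 (S = 40): V_0 = e^(−0.06)·[0.6826·6.0764 + 0.3174·0.0000] = 3.9062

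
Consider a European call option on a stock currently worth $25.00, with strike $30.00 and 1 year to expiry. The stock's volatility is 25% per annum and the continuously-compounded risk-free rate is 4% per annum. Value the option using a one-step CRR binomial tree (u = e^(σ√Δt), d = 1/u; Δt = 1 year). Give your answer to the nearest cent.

$1.05

CRR parameters: u = e^(σ√Δt) = e^(0.25·√1) = 1.2840, d = 1/u = 0.7788
Per-period rate: rΔt = 0.04·1 = 0.04, so R = e^0.04 = 1.0408
Risk-neutral probability p = (e^0.04 − 0.7788)/(1.2840 − 0.7788) = 0.2620/0.5052 = 0.5186
Terminal stock prices: S_u = 32.1, S_d = 19.47
Terminal payoffs (S − K): max(2.101, 0) = 2.101, max(-10.53, 0) = 0
Node 0 (S = 25): V_0 = e^(−0.04)·[0.5186·2.1006 + 0.4814·0.0000] = 1.0467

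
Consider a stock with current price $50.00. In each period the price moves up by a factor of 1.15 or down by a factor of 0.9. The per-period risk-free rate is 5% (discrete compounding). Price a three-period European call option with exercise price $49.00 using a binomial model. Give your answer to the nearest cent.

$8.97

Risk-neutral probability p = (1 + 0.05 − 0.9)/(1.15 − 0.9) = 0.1500/0.2500 = 0.6000
Terminal stock prices: S_uuu = 76.04, S_uud = 59.51, S_udd = 46.57, S_ddd = 36.45
Terminal payoffs (S − K): max(27.04, 0) = 27.04, max(10.51, 0) = 10.51, max(-2.425, 0) = 0, max(-12.55, 0) = 0
Node uu (S = 66.12): V_uu = 1/1.05·[0.6000·27.0437 + 0.4000·10.5125] = 19.4583
Node ud (S = 51.75): V_ud = 1/1.05·[0.6000·10.5125 + 0.4000·0.0000] = 6.0071
Node dd (S = 40.5): V_dd = 1/1.05·[0.6000·0.0000 + 0.4000·0.0000] = 0.0000
Node u (S = 57.5): V_u = 1/1.05·[0.6000·19.4583 + 0.4000·6.0071] = 13.4075
Node d (S = 45): V_d = 1/1.05·[0.6000·6.0071 + 0.4000·0.0000] = 3.4327
Node 0 (S = 50): V_0 = 1/1.05·[0.6000·13.4075 + 0.4000·3.4327] = 8.9691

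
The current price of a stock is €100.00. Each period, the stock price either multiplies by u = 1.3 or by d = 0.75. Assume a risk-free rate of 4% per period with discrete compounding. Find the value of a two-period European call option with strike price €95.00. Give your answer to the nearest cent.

€20.17

Risk-neutral probability p = (1 + 0.04 − 0.75)/(1.3 − 0.75) = 0.2900/0.5500 = 0.5273
Terminal stock prices: S_uu = 169, S_ud = 97.5, S_dd = 56.25
Terminal payoffs (S − K): max(74, 0) = 74, max(2.5, 0) = 2.5, max(-38.75, 0) = 0
Node u (S = 130): V_u = 1/1.04·[0.5273·74.0000 + 0.4727·2.5000] = 38.6538
Node d (S = 75): V_d = 1/1.04·[0.5273·2.5000 + 0.4727·0.0000] = 1.2675
Node 0 (S = 100): V_0 = 1/1.04·[0.5273·38.6538 + 0.4727·1.2675] = 20.1734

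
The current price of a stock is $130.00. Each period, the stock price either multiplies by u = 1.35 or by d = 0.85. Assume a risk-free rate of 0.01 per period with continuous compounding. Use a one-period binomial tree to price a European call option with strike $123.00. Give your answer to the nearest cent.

$16.64

Risk-neutral probability p = (e^0.01 − 0.85)/(1.35 − 0.85) = 0.1601/0.5000 = 0.3201
Terminal stock prices: S_u = 175.5, S_d = 110.5
Terminal payoffs (S − K): max(52.5, 0) = 52.5, max(-12.5, 0) = 0
Node 0 (S = 130): V_0 = e^(−0.01)·[0.3201·52.5000 + 0.6799·0.0000] = 16.6381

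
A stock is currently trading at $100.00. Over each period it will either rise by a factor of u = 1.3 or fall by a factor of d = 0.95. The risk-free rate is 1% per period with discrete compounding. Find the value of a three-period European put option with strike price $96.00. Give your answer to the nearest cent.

Risk-neutral probability p = (1 + 0.01 − 0.95)/(1.3 − 0.95) = 0.0600/0.3500 = 0.1714
Terminal stock prices: S_uuu = 219.7, S_uud = 160.6, S_udd = 117.3, S_ddd = 85.74
Terminal payoffs (K − S): max(-123.7, 0) = 0, max(-64.55, 0) = 0, max(-21.33, 0) = 0, max(10.26, 0) = 10.26
Node uu (S = 169): V_uu = 1/1.01·[0.1714·0.0000 + 0.8286·0.0000] = 0.0000
Node ud (S = 123.5): V_ud = 1/1.01·[0.1714·0.0000 + 0.8286·0.0000] = 0.0000
Node dd (S = 90.25): V_dd = 1/1.01·[0.1714·0.0000 + 0.8286·10.2625] = 8.4190
Node u (S = 130): V_u = 1/1.01·[0.1714·0.0000 + 0.8286·0.0000] = 0.0000
Node d (S = 95): V_d = 1/1.01·[0.1714·0.0000 + 0.8286·8.4190] = 6.9067
Node 0 (S = 100): V_0 = 1/1.01·[0.1714·0.0000 + 0.8286·6.9067] = 5.6660

$5.67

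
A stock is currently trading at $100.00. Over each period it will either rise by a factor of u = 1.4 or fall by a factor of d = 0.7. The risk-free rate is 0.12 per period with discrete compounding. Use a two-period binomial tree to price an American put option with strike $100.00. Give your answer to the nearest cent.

Risk-neutral probability p = (1 + 0.12 − 0.7)/(1.4 − 0.7) = 0.4200/0.7000 = 0.6000
Terminal stock prices: S_uu = 196, S_ud = 98, S_dd = 49
Terminal payoffs (K − S): max(-96, 0) = 0, max(2, 0) = 2, max(51, 0) = 51
Node u (S = 140): continuation = 1/1.12·[0.6000·0.0000 + 0.4000·2.0000] = 0.7143; exercise value = 0.0000 ≤ continuation, so V_u = 0.7143
Node d (S = 70): continuation = 1/1.12·[0.6000·2.0000 + 0.4000·51.0000] = 19.2857; exercise value = 30.0000 > continuation, so V_d = 30.0000 (exercise)
Node 0 (S = 100): continuation = 1/1.12·[0.6000·0.7143 + 0.4000·30.0000] = 11.0969; exercise value = 0.0000 ≤ continuation, so V_0 = 11.0969

$11.10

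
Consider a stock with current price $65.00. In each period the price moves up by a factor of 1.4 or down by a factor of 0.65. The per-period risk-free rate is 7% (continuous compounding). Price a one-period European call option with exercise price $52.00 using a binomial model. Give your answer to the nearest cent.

Risk-neutral probability p = (e^0.07 − 0.65)/(1.4 − 0.65) = 0.4225/0.7500 = 0.5633
Terminal stock prices: S_u = 91, S_d = 42.25
Terminal payoffs (S − K): max(39, 0) = 39, max(-9.75, 0) = 0
Node 0 (S = 65): V_0 = e^(−0.07)·[0.5633·39.0000 + 0.4367·0.0000] = 20.4851

$20.49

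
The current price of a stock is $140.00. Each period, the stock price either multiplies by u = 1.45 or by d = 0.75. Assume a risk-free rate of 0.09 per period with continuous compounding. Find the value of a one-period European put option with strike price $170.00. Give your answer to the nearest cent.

$30.20

Risk-neutral probability p = (e^0.09 − 0.75)/(1.45 − 0.75) = 0.3442/0.7000 = 0.4917
Terminal stock prices: S_u = 203, S_d = 105
Terminal payoffs (K − S): max(-33, 0) = 0, max(65, 0) = 65
Node 0 (S = 140): V_0 = e^(−0.09)·[0.4917·0.0000 + 0.5083·65.0000] = 30.1972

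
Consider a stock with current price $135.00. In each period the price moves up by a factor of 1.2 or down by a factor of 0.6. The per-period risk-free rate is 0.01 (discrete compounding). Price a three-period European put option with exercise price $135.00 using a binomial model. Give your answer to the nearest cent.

Risk-neutral probability p = (1 + 0.01 − 0.6)/(1.2 − 0.6) = 0.4100/0.6000 = 0.6833
Terminal stock prices: S_uuu = 233.3, S_uud = 116.6, S_udd = 58.32, S_ddd = 29.16
Terminal payoffs (K − S): max(-98.28, 0) = 0, max(18.36, 0) = 18.36, max(76.68, 0) = 76.68, max(105.8, 0) = 105.8
Node uu (S = 194.4): V_uu = 1/1.01·[0.6833·0.0000 + 0.3167·18.3600] = 5.7564
Node ud (S = 97.2): V_ud = 1/1.01·[0.6833·18.3600 + 0.3167·76.6800] = 36.4634
Node dd (S = 48.6): V_dd = 1/1.01·[0.6833·76.6800 + 0.3167·105.8400] = 85.0634
Node u (S = 162): V_u = 1/1.01·[0.6833·5.7564 + 0.3167·36.4634] = 15.3270
Node d (S = 81): V_d = 1/1.01·[0.6833·36.4634 + 0.3167·85.0634] = 51.3400
Node 0 (S = 135): V_0 = 1/1.01·[0.6833·15.3270 + 0.3167·51.3400] = 26.4665

$26.47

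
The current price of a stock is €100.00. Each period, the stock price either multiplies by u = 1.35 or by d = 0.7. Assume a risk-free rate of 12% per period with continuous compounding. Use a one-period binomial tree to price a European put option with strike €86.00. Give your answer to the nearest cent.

€4.86

Risk-neutral probability p = (e^0.12 − 0.7)/(1.35 − 0.7) = 0.4275/0.6500 = 0.6577
Terminal stock prices: S_u = 135, S_d = 70
Terminal payoffs (K − S): max(-49, 0) = 0, max(16, 0) = 16
Node 0 (S = 100): V_0 = e^(−0.12)·[0.6577·0.0000 + 0.3423·16.0000] = 4.8577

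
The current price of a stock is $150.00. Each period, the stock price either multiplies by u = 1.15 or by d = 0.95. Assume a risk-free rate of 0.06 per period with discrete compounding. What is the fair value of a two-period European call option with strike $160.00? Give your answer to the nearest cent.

$12.04

Risk-neutral probability p = (1 + 0.06 − 0.95)/(1.15 − 0.95) = 0.1100/0.2000 = 0.5500
Terminal stock prices: S_uu = 198.4, S_ud = 163.9, S_dd = 135.4
Terminal payoffs (S − K): max(38.37, 0) = 38.37, max(3.875, 0) = 3.875, max(-24.62, 0) = 0
Node u (S = 172.5): V_u = 1/1.06·[0.5500·38.3750 + 0.4500·3.8750] = 21.5566
Node d (S = 142.5): V_d = 1/1.06·[0.5500·3.8750 + 0.4500·0.0000] = 2.0106
Node 0 (S = 150): V_0 = 1/1.06·[0.5500·21.5566 + 0.4500·2.0106] = 12.0386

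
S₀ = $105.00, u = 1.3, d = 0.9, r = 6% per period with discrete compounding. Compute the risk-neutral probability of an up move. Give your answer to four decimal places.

Risk-neutral probability p = (1 + 0.06 − 0.9)/(1.3 − 0.9) = 0.1600/0.4000 = 0.4000

p = 0.4000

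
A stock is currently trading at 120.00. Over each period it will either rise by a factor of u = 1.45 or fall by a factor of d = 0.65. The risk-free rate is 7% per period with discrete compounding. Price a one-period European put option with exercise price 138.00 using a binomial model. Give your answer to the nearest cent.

26.64

Risk-neutral probability p = (1 + 0.07 − 0.65)/(1.45 − 0.65) = 0.4200/0.8000 = 0.5250
Terminal stock prices: S_u = 174, S_d = 78
Terminal payoffs (K − S): max(-36, 0) = 0, max(60, 0) = 60
Node 0 (S = 120): V_0 = 1/1.07·[0.5250·0.0000 + 0.4750·60.0000] = 26.6355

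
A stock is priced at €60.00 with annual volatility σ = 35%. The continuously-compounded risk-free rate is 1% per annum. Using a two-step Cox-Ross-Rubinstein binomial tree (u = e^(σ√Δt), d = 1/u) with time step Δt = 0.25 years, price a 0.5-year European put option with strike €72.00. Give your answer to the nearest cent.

€14.45

CRR parameters: u = e^(σ√Δt) = e^(0.35·√0.25) = 1.1912, d = 1/u = 0.8395
Per-period rate: rΔt = 0.01·0.25 = 0.0025, so R = e^0.0025 = 1.0025
Risk-neutral probability p = (e^0.0025 − 0.8395)/(1.1912 − 0.8395) = 0.1630/0.3518 = 0.4635
Terminal stock prices: S_uu = 85.14, S_ud = 60, S_dd = 42.28
Terminal payoffs (K − S): max(-13.14, 0) = 0, max(12, 0) = 12, max(29.72, 0) = 29.72
Node u (S = 71.47): V_u = e^(−0.0025)·[0.4635·0.0000 + 0.5365·12.0000] = 6.4222
Node d (S = 50.37): V_d = e^(−0.0025)·[0.4635·12.0000 + 0.5365·29.7187] = 21.4528
Node 0 (S = 60): V_0 = e^(−0.0025)·[0.4635·6.4222 + 0.5365·21.4528] = 14.4503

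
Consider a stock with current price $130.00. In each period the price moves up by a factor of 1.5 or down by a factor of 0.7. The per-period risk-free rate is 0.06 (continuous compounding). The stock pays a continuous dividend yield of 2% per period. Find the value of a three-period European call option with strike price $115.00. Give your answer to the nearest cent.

Per-period risk-free factor R = e^0.06 = 1.0618; dividend-adjusted growth = e^(0.06−0.02) = 1.0408.
Risk-neutral probability p = (1.0408 − 0.7)/(1.5 − 0.7) = 0.3408/0.8000 = 0.4260
Terminal stock prices: S_uuu = 438.8, S_uud = 204.8, S_udd = 95.55, S_ddd = 44.59
Terminal payoffs (S − K): max(323.8, 0) = 323.8, max(89.75, 0) = 89.75, max(-19.45, 0) = 0, max(-70.41, 0) = 0
Node uu (S = 292.5): V_uu = e^(−0.06)·[0.4260·323.7500 + 0.5740·89.7500] = 178.4052
Node ud (S = 136.5): V_ud = e^(−0.06)·[0.4260·89.7500 + 0.5740·0.0000] = 36.0081
Node dd (S = 63.7): V_dd = e^(−0.06)·[0.4260·0.0000 + 0.5740·0.0000] = 0.0000
Node u (S = 195): V_u = e^(−0.06)·[0.4260·178.4052 + 0.5740·36.0081] = 91.0415
Node d (S = 91): V_d = e^(−0.06)·[0.4260·36.0081 + 0.5740·0.0000] = 14.4466
Node 0 (S = 130): V_0 = e^(−0.06)·[0.4260·91.0415 + 0.5740·14.4466] = 44.3355

$44.34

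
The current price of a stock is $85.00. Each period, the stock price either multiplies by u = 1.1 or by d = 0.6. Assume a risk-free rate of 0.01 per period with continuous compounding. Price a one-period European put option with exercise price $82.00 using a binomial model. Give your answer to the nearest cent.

$5.52

Risk-neutral probability p = (e^0.01 − 0.6)/(1.1 − 0.6) = 0.4101/0.5000 = 0.8201
Terminal stock prices: S_u = 93.5, S_d = 51
Terminal payoffs (K − S): max(-11.5, 0) = 0, max(31, 0) = 31
Node 0 (S = 85): V_0 = e^(−0.01)·[0.8201·0.0000 + 0.1799·31.0000] = 5.5214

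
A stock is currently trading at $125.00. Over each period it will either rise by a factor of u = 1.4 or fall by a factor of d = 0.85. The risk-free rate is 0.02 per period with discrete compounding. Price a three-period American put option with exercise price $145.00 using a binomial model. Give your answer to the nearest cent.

Risk-neutral probability p = (1 + 0.02 − 0.85)/(1.4 − 0.85) = 0.1700/0.5500 = 0.3091
Terminal stock prices: S_uuu = 343, S_uud = 208.2, S_udd = 126.4, S_ddd = 76.77
Terminal payoffs (K − S): max(-198, 0) = 0, max(-63.25, 0) = 0, max(18.56, 0) = 18.56, max(68.23, 0) = 68.23
Node uu (S = 245): continuation = 1/1.02·[0.3091·0.0000 + 0.6909·0.0000] = 0.0000; exercise value = 0.0000 ≤ continuation, so V_uu = 0.0000
Node ud (S = 148.8): continuation = 1/1.02·[0.3091·0.0000 + 0.6909·18.5625] = 12.5735; exercise value = 0.0000 ≤ continuation, so V_ud = 12.5735
Node dd (S = 90.31): continuation = 1/1.02·[0.3091·18.5625 + 0.6909·68.2344] = 51.8444; exercise value = 54.6875 > continuation, so V_dd = 54.6875 (exercise)
Node u (S = 175): continuation = 1/1.02·[0.3091·0.0000 + 0.6909·12.5735] = 8.5168; exercise value = 0.0000 ≤ continuation, so V_u = 8.5168
Node d (S = 106.2): continuation = 1/1.02·[0.3091·12.5735 + 0.6909·54.6875] = 40.8534; exercise value = 38.7500 ≤ continuation, so V_d = 40.8534
Node 0 (S = 125): continuation = 1/1.02·[0.3091·8.5168 + 0.6909·40.8534] = 30.2534; exercise value = 20.0000 ≤ continuation, so V_0 = 30.2534

$30.25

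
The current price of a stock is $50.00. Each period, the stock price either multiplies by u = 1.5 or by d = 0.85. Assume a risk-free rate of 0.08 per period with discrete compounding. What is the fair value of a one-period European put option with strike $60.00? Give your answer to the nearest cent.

$10.47

Risk-neutral probability p = (1 + 0.08 − 0.85)/(1.5 − 0.85) = 0.2300/0.6500 = 0.3538
Terminal stock prices: S_u = 75, S_d = 42.5
Terminal payoffs (K − S): max(-15, 0) = 0, max(17.5, 0) = 17.5
Node 0 (S = 50): V_0 = 1/1.08·[0.3538·0.0000 + 0.6462·17.5000] = 10.4701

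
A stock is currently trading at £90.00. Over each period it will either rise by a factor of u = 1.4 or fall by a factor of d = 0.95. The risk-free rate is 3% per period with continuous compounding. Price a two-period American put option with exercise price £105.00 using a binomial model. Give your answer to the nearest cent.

£15.54

Risk-neutral probability p = (e^0.03 − 0.95)/(1.4 − 0.95) = 0.0805/0.4500 = 0.1788
Terminal stock prices: S_uu = 176.4, S_ud = 119.7, S_dd = 81.22
Terminal payoffs (K − S): max(-71.4, 0) = 0, max(-14.7, 0) = 0, max(23.78, 0) = 23.78
Node u (S = 126): continuation = e^(−0.03)·[0.1788·0.0000 + 0.8212·0.0000] = 0.0000; exercise value = 0.0000 ≤ continuation, so V_u = 0.0000
Node d (S = 85.5): continuation = e^(−0.03)·[0.1788·0.0000 + 0.8212·23.7750] = 18.9473; exercise value = 19.5000 > continuation, so V_d = 19.5000 (exercise)
Node 0 (S = 90): continuation = e^(−0.03)·[0.1788·0.0000 + 0.8212·19.5000] = 15.5404; exercise value = 15.0000 ≤ continuation, so V_0 = 15.5404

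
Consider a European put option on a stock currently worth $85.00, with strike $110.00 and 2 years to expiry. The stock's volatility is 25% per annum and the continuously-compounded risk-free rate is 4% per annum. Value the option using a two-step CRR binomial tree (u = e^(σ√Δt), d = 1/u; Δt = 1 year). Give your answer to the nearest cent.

$24.03

CRR parameters: u = e^(σ√Δt) = e^(0.25·√1) = 1.2840, d = 1/u = 0.7788
Per-period rate: rΔt = 0.04·1 = 0.04, so R = e^0.04 = 1.0408
Risk-neutral probability p = (e^0.04 − 0.7788)/(1.2840 − 0.7788) = 0.2620/0.5052 = 0.5186
Terminal stock prices: S_uu = 140.1, S_ud = 85, S_dd = 51.56
Terminal payoffs (K − S): max(-30.14, 0) = 0, max(25, 0) = 25, max(58.44, 0) = 58.44
Node u (S = 109.1): V_u = e^(−0.04)·[0.5186·0.0000 + 0.4814·25.0000] = 11.5631
Node d (S = 66.2): V_d = e^(−0.04)·[0.5186·25.0000 + 0.4814·58.4449] = 39.4888
Node 0 (S = 85): V_0 = e^(−0.04)·[0.5186·11.5631 + 0.4814·39.4888] = 24.0260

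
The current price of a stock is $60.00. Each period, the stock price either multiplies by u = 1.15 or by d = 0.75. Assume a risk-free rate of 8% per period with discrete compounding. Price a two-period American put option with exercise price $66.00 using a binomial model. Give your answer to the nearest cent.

Risk-neutral probability p = (1 + 0.08 − 0.75)/(1.15 − 0.75) = 0.3300/0.4000 = 0.8250
Terminal stock prices: S_uu = 79.35, S_ud = 51.75, S_dd = 33.75
Terminal payoffs (K − S): max(-13.35, 0) = 0, max(14.25, 0) = 14.25, max(32.25, 0) = 32.25
Node u (S = 69): continuation = 1/1.08·[0.8250·0.0000 + 0.1750·14.2500] = 2.3090; exercise value = 0.0000 ≤ continuation, so V_u = 2.3090
Node d (S = 45): continuation = 1/1.08·[0.8250·14.2500 + 0.1750·32.2500] = 16.1111; exercise value = 21.0000 > continuation, so V_d = 21.0000 (exercise)
Node 0 (S = 60): continuation = 1/1.08·[0.8250·2.3090 + 0.1750·21.0000] = 5.1666; exercise value = 6.0000 > continuation, so V_0 = 6.0000 (exercise)

$6.00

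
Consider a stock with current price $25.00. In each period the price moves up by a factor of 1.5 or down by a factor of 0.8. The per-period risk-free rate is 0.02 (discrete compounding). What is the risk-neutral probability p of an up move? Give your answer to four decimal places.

p = 0.3143

Risk-neutral probability p = (1 + 0.02 − 0.8)/(1.5 − 0.8) = 0.2200/0.7000 = 0.3143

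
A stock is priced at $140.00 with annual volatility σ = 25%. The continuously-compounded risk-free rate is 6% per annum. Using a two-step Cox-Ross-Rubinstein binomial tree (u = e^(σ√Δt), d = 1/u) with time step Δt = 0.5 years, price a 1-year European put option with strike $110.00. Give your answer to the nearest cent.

CRR parameters: u = e^(σ√Δt) = e^(0.25·√0.5) = 1.1934, d = 1/u = 0.8380
Per-period rate: rΔt = 0.06·0.5 = 0.03, so R = e^0.03 = 1.0305
Risk-neutral probability p = (e^0.03 − 0.8380)/(1.1934 − 0.8380) = 0.1925/0.3554 = 0.5416
Terminal stock prices: S_uu = 199.4, S_ud = 140, S_dd = 98.31
Terminal payoffs (K − S): max(-89.38, 0) = 0, max(-30, 0) = 0, max(11.69, 0) = 11.69
Node u (S = 167.1): V_u = e^(−0.03)·[0.5416·0.0000 + 0.4584·0.0000] = 0.0000
Node d (S = 117.3): V_d = e^(−0.03)·[0.5416·0.0000 + 0.4584·11.6936] = 5.2018
Node 0 (S = 140): V_0 = e^(−0.03)·[0.5416·0.0000 + 0.4584·5.2018] = 2.3140

$2.31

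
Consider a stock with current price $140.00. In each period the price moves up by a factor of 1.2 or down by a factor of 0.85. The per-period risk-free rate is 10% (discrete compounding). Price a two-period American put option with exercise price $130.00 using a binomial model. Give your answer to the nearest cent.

Risk-neutral probability p = (1 + 0.1 − 0.85)/(1.2 − 0.85) = 0.2500/0.3500 = 0.7143
Terminal stock prices: S_uu = 201.6, S_ud = 142.8, S_dd = 101.1
Terminal payoffs (K − S): max(-71.6, 0) = 0, max(-12.8, 0) = 0, max(28.85, 0) = 28.85
Node u (S = 168): continuation = 1/1.1·[0.7143·0.0000 + 0.2857·0.0000] = 0.0000; exercise value = 0.0000 ≤ continuation, so V_u = 0.0000
Node d (S = 119): continuation = 1/1.1·[0.7143·0.0000 + 0.2857·28.8500] = 7.4935; exercise value = 11.0000 > continuation, so V_d = 11.0000 (exercise)
Node 0 (S = 140): continuation = 1/1.1·[0.7143·0.0000 + 0.2857·11.0000] = 2.8571; exercise value = 0.0000 ≤ continuation, so V_0 = 2.8571

$2.86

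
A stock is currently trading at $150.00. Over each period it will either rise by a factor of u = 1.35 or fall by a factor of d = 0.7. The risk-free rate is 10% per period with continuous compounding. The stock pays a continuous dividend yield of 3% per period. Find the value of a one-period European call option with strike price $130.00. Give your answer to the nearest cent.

Per-period risk-free factor R = e^0.1 = 1.1052; dividend-adjusted growth = e^(0.1−0.03) = 1.0725.
Risk-neutral probability p = (1.0725 − 0.7)/(1.35 − 0.7) = 0.3725/0.6500 = 0.5731
Terminal stock prices: S_u = 202.5, S_d = 105
Terminal payoffs (S − K): max(72.5, 0) = 72.5, max(-25, 0) = 0
Node 0 (S = 150): V_0 = e^(−0.1)·[0.5731·72.5000 + 0.4269·0.0000] = 37.5951

$37.60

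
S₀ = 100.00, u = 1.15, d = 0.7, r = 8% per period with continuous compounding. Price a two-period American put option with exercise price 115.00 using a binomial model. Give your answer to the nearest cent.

15.00

Risk-neutral probability p = (e^0.08 − 0.7)/(1.15 − 0.7) = 0.3833/0.4500 = 0.8517
Terminal stock prices: S_uu = 132.2, S_ud = 80.5, S_dd = 49
Terminal payoffs (K − S): max(-17.25, 0) = 0, max(34.5, 0) = 34.5, max(66, 0) = 66
Node u (S = 115): continuation = e^(−0.08)·[0.8517·0.0000 + 0.1483·34.5000] = 4.7214; exercise value = 0.0000 ≤ continuation, so V_u = 4.7214
Node d (S = 70): continuation = e^(−0.08)·[0.8517·34.5000 + 0.1483·66.0000] = 36.1584; exercise value = 45.0000 > continuation, so V_d = 45.0000 (exercise)
Node 0 (S = 100): continuation = e^(−0.08)·[0.8517·4.7214 + 0.1483·45.0000] = 9.8707; exercise value = 15.0000 > continuation, so V_0 = 15.0000 (exercise)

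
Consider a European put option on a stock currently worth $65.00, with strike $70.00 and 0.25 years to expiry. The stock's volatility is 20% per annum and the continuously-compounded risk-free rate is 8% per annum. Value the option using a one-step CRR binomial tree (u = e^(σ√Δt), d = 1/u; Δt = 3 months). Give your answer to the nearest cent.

$4.65

CRR parameters: u = e^(σ√Δt) = e^(0.2·√0.25) = 1.1052, d = 1/u = 0.9048
Per-period rate: rΔt = 0.08·0.25 = 0.02, so R = e^0.02 = 1.0202
Risk-neutral probability p = (e^0.02 − 0.9048)/(1.1052 − 0.9048) = 0.1154/0.2003 = 0.5759
Terminal stock prices: S_u = 71.84, S_d = 58.81
Terminal payoffs (K − S): max(-1.836, 0) = 0, max(11.19, 0) = 11.19
Node 0 (S = 65): V_0 = e^(−0.02)·[0.5759·0.0000 + 0.4241·11.1856] = 4.6503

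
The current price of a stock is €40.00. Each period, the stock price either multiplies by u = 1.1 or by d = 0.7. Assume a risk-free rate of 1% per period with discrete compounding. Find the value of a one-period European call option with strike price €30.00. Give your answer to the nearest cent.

€10.74

Risk-neutral probability p = (1 + 0.01 − 0.7)/(1.1 − 0.7) = 0.3100/0.4000 = 0.7750
Terminal stock prices: S_u = 44, S_d = 28
Terminal payoffs (S − K): max(14, 0) = 14, max(-2, 0) = 0
Node 0 (S = 40): V_0 = 1/1.01·[0.7750·14.0000 + 0.2250·0.0000] = 10.7426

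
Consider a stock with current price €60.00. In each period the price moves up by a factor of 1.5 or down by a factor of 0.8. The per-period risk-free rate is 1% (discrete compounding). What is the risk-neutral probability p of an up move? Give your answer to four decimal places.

p = 0.3000

Risk-neutral probability p = (1 + 0.01 − 0.8)/(1.5 − 0.8) = 0.2100/0.7000 = 0.3000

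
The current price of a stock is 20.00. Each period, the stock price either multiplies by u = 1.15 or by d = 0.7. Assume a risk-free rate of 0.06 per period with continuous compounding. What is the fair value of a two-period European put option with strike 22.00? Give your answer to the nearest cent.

2.06

Risk-neutral probability p = (e^0.06 − 0.7)/(1.15 − 0.7) = 0.3618/0.4500 = 0.8041
Terminal stock prices: S_uu = 26.45, S_ud = 16.1, S_dd = 9.8
Terminal payoffs (K − S): max(-4.45, 0) = 0, max(5.9, 0) = 5.9, max(12.2, 0) = 12.2
Node u (S = 23): V_u = e^(−0.06)·[0.8041·0.0000 + 0.1959·5.9000] = 1.0886
Node d (S = 14): V_d = e^(−0.06)·[0.8041·5.9000 + 0.1959·12.2000] = 6.7188
Node 0 (S = 20): V_0 = e^(−0.06)·[0.8041·1.0886 + 0.1959·6.7188] = 2.0640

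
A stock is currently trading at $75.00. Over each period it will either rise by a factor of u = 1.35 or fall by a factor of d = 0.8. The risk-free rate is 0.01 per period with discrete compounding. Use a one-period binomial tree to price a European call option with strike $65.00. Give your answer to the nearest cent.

Risk-neutral probability p = (1 + 0.01 − 0.8)/(1.35 − 0.8) = 0.2100/0.5500 = 0.3818
Terminal stock prices: S_u = 101.2, S_d = 60
Terminal payoffs (S − K): max(36.25, 0) = 36.25, max(-5, 0) = 0
Node 0 (S = 75): V_0 = 1/1.01·[0.3818·36.2500 + 0.6182·0.0000] = 13.7039

$13.70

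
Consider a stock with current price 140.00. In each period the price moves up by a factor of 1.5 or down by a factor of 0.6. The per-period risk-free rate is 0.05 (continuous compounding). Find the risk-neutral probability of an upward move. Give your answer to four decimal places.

Risk-neutral probability p = (e^0.05 − 0.6)/(1.5 − 0.6) = 0.4513/0.9000 = 0.5014

p = 0.5014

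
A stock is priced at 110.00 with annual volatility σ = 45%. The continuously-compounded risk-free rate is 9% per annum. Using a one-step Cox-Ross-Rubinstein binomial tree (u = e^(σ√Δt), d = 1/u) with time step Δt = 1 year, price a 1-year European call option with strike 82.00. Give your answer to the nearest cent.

40.58

CRR parameters: u = e^(σ√Δt) = e^(0.45·√1) = 1.5683, d = 1/u = 0.6376
Per-period rate: rΔt = 0.09·1 = 0.09, so R = e^0.09 = 1.0942
Risk-neutral probability p = (e^0.09 − 0.6376)/(1.5683 − 0.6376) = 0.4565/0.9307 = 0.4905
Terminal stock prices: S_u = 172.5, S_d = 70.14
Terminal payoffs (S − K): max(90.51, 0) = 90.51, max(-11.86, 0) = 0
Node 0 (S = 110): V_0 = e^(−0.09)·[0.4905·90.5143 + 0.5095·0.0000] = 40.5801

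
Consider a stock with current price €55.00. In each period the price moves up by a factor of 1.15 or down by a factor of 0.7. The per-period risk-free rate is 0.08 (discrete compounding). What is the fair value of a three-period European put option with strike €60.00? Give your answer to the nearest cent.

Risk-neutral probability p = (1 + 0.08 − 0.7)/(1.15 − 0.7) = 0.3800/0.4500 = 0.8444
Terminal stock prices: S_uuu = 83.65, S_uud = 50.92, S_udd = 30.99, S_ddd = 18.86
Terminal payoffs (K − S): max(-23.65, 0) = 0, max(9.084, 0) = 9.084, max(29.01, 0) = 29.01, max(41.14, 0) = 41.14
Node uu (S = 72.74): V_uu = 1/1.08·[0.8444·0.0000 + 0.1556·9.0838] = 1.3084
Node ud (S = 44.27): V_ud = 1/1.08·[0.8444·9.0838 + 0.1556·29.0075] = 11.2806
Node dd (S = 26.95): V_dd = 1/1.08·[0.8444·29.0075 + 0.1556·41.1350] = 28.6056
Node u (S = 63.25): V_u = 1/1.08·[0.8444·1.3084 + 0.1556·11.2806] = 2.6478
Node d (S = 38.5): V_d = 1/1.08·[0.8444·11.2806 + 0.1556·28.6056] = 12.9403
Node 0 (S = 55): V_0 = 1/1.08·[0.8444·2.6478 + 0.1556·12.9403] = 3.9341

€3.93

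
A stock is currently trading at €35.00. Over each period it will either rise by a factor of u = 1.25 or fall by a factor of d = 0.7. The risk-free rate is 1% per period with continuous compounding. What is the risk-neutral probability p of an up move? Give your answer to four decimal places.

Risk-neutral probability p = (e^0.01 − 0.7)/(1.25 − 0.7) = 0.3101/0.5500 = 0.5637

p = 0.5637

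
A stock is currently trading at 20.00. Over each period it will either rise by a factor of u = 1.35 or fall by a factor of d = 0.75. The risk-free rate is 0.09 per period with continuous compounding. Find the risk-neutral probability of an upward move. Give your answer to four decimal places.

p = 0.5736

Risk-neutral probability p = (e^0.09 − 0.75)/(1.35 − 0.75) = 0.3442/0.6000 = 0.5736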